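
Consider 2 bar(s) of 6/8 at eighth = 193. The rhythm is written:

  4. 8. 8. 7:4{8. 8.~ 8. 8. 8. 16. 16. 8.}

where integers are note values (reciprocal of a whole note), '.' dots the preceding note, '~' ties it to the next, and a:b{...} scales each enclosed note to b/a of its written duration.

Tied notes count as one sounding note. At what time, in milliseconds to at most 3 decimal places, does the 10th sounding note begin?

1. 0.0ms @ 0 + 932.642ms (3)
2. 932.642ms @ 3 + 466.321ms (3/2)
3. 1398.964ms @ 9/2 + 466.321ms (3/2)
4. 1865.285ms @ 6 + 266.469ms (6/7)
5. 2131.754ms @ 48/7 + 532.939ms (12/7)
6. 2664.693ms @ 60/7 + 266.469ms (6/7)
7. 2931.162ms @ 66/7 + 266.469ms (6/7)
8. 3197.631ms @ 72/7 + 133.235ms (3/7)
9. 3330.866ms @ 75/7 + 133.235ms (3/7)
10. 3464.101ms @ 78/7 + 266.469ms (6/7)

note 10 onset = 78/7b = 3464.101ms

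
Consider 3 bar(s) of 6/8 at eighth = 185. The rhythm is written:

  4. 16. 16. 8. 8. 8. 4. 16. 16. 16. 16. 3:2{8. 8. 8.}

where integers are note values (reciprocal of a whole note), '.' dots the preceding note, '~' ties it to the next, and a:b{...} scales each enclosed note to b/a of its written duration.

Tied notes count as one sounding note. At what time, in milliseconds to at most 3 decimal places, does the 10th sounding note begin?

note 10 onset = 27/2b = 4378.378ms

1. 0.0ms @ 0 + 972.973ms (3)
2. 972.973ms @ 3 + 243.243ms (3/4)
3. 1216.216ms @ 15/4 + 243.243ms (3/4)
4. 1459.459ms @ 9/2 + 486.486ms (3/2)
5. 1945.946ms @ 6 + 486.486ms (3/2)
6. 2432.432ms @ 15/2 + 486.486ms (3/2)
7. 2918.919ms @ 9 + 972.973ms (3)
8. 3891.892ms @ 12 + 243.243ms (3/4)
9. 4135.135ms @ 51/4 + 243.243ms (3/4)
10. 4378.378ms @ 27/2 + 243.243ms (3/4)
11. 4621.622ms @ 57/4 + 243.243ms (3/4)
12. 4864.865ms @ 15 + 324.324ms (1)
13. 5189.189ms @ 16 + 324.324ms (1)
14. 5513.514ms @ 17 + 324.324ms (1)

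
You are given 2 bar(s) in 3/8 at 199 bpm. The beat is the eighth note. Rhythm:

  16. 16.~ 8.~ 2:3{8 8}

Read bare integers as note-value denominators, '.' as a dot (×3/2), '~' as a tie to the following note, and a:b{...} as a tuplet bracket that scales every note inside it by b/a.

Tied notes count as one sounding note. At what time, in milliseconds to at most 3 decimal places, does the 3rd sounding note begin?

1. 0.0ms @ 0 + 226.131ms (3/4)
2. 226.131ms @ 3/4 + 1130.653ms (15/4)
3. 1356.784ms @ 9/2 + 452.261ms (3/2)

note 3 onset = 9/2b = 1356.784ms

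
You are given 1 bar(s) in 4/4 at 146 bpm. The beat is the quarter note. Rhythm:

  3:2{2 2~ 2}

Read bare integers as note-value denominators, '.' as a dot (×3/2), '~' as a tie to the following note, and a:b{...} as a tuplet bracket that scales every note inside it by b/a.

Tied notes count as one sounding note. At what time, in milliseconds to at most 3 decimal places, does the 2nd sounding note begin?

1. 0.0ms @ 0 + 547.945ms (4/3)
2. 547.945ms @ 4/3 + 1095.89ms (8/3)

note 2 onset = 4/3b = 547.945ms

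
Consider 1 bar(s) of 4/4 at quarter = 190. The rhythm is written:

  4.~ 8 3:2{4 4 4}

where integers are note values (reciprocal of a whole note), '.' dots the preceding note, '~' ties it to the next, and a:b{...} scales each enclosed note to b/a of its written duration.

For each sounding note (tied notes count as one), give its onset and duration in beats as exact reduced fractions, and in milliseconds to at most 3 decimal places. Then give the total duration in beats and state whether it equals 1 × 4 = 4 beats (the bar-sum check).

1) 0.0ms=0b +631.579ms=2b
2) 631.579ms=2b +210.526ms=2/3b
3) 842.105ms=8/3b +210.526ms=2/3b
4) 1052.632ms=10/3b +210.526ms=2/3b
Σ=4b of 4 (190bpm 4/4) — PASS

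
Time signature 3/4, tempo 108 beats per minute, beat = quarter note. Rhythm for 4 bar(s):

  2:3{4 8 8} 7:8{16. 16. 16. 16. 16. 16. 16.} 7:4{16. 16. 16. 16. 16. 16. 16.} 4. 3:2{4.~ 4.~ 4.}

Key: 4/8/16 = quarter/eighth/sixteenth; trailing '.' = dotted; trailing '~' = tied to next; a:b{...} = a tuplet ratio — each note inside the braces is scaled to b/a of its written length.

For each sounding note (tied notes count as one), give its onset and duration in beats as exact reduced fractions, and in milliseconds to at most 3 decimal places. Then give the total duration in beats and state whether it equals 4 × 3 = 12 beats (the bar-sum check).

1) 0.0ms=0b +833.333ms=3/2b
2) 833.333ms=3/2b +416.667ms=3/4b
3) 1250.0ms=9/4b +416.667ms=3/4b
4) 1666.667ms=3b +238.095ms=3/7b
5) 1904.762ms=24/7b +238.095ms=3/7b
6) 2142.857ms=27/7b +238.095ms=3/7b
7) 2380.952ms=30/7b +238.095ms=3/7b
8) 2619.048ms=33/7b +238.095ms=3/7b
9) 2857.143ms=36/7b +238.095ms=3/7b
10) 3095.238ms=39/7b +238.095ms=3/7b
11) 3333.333ms=6b +119.048ms=3/14b
12) 3452.381ms=87/14b +119.048ms=3/14b
13) 3571.429ms=45/7b +119.048ms=3/14b
14) 3690.476ms=93/14b +119.048ms=3/14b
15) 3809.524ms=48/7b +119.048ms=3/14b
16) 3928.571ms=99/14b +119.048ms=3/14b
17) 4047.619ms=51/7b +119.048ms=3/14b
18) 4166.667ms=15/2b +833.333ms=3/2b
19) 5000.0ms=9b +1666.667ms=3b
Σ=12b of 12 (108bpm 3/4) — PASS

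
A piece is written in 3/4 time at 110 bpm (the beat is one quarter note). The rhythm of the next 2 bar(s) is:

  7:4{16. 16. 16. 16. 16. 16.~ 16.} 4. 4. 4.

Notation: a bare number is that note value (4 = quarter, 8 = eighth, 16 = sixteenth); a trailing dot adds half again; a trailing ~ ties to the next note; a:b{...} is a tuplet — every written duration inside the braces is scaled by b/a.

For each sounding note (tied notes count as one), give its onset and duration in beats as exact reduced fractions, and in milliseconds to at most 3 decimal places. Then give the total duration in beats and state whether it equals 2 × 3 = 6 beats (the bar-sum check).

1) 0.0ms=0b +116.883ms=3/14b
2) 116.883ms=3/14b +116.883ms=3/14b
3) 233.766ms=3/7b +116.883ms=3/14b
4) 350.649ms=9/14b +116.883ms=3/14b
5) 467.532ms=6/7b +116.883ms=3/14b
6) 584.416ms=15/14b +233.766ms=3/7b
7) 818.182ms=3/2b +818.182ms=3/2b
8) 1636.364ms=3b +818.182ms=3/2b
9) 2454.545ms=9/2b +818.182ms=3/2b
Σ=6b of 6 (110bpm 3/4) — PASS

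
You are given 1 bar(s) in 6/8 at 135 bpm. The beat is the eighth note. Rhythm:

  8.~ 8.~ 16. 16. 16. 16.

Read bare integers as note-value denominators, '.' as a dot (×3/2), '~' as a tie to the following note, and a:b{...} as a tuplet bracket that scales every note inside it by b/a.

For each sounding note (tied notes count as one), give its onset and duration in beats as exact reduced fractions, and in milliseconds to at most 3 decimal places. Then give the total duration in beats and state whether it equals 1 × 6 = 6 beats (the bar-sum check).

1) 0.0ms=0b +1666.667ms=15/4b
2) 1666.667ms=15/4b +333.333ms=3/4b
3) 2000.0ms=9/2b +333.333ms=3/4b
4) 2333.333ms=21/4b +333.333ms=3/4b
Σ=6b of 6 (135bpm 6/8) — PASS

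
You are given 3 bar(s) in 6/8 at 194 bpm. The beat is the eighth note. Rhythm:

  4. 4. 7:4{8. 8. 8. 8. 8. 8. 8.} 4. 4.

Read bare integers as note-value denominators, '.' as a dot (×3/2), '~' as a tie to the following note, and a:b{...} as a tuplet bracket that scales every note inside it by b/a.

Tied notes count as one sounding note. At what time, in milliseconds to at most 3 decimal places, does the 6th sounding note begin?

1. 0.0ms @ 0 + 927.835ms (3)
2. 927.835ms @ 3 + 927.835ms (3)
3. 1855.67ms @ 6 + 265.096ms (6/7)
4. 2120.766ms @ 48/7 + 265.096ms (6/7)
5. 2385.862ms @ 54/7 + 265.096ms (6/7)
6. 2650.957ms @ 60/7 + 265.096ms (6/7)
7. 2916.053ms @ 66/7 + 265.096ms (6/7)
8. 3181.149ms @ 72/7 + 265.096ms (6/7)
9. 3446.244ms @ 78/7 + 265.096ms (6/7)
10. 3711.34ms @ 12 + 927.835ms (3)
11. 4639.175ms @ 15 + 927.835ms (3)

note 6 onset = 60/7b = 2650.957ms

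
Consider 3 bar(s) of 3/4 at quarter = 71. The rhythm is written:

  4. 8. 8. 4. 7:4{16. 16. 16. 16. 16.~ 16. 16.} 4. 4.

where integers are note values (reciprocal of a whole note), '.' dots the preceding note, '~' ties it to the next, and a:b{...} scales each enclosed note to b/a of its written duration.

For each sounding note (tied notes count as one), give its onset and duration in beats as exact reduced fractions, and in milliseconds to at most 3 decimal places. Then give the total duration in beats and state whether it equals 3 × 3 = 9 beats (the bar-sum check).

1) 0.0ms=0b +1267.606ms=3/2b
2) 1267.606ms=3/2b +633.803ms=3/4b
3) 1901.408ms=9/4b +633.803ms=3/4b
4) 2535.211ms=3b +1267.606ms=3/2b
5) 3802.817ms=9/2b +181.087ms=3/14b
6) 3983.903ms=33/7b +181.087ms=3/14b
7) 4164.99ms=69/14b +181.087ms=3/14b
8) 4346.076ms=36/7b +181.087ms=3/14b
9) 4527.163ms=75/14b +362.173ms=3/7b
10) 4889.336ms=81/14b +181.087ms=3/14b
11) 5070.423ms=6b +1267.606ms=3/2b
12) 6338.028ms=15/2b +1267.606ms=3/2b
Σ=9b of 9 (71bpm 3/4) — PASS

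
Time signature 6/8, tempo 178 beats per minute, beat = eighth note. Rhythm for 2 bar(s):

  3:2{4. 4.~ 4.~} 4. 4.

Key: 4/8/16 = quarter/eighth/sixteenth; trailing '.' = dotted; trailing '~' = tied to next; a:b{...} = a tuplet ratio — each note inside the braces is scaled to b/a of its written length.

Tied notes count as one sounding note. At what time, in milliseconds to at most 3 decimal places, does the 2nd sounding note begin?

note 2 onset = 2b = 674.157ms

1. 0.0ms @ 0 + 674.157ms (2)
2. 674.157ms @ 2 + 2359.551ms (7)
3. 3033.708ms @ 9 + 1011.236ms (3)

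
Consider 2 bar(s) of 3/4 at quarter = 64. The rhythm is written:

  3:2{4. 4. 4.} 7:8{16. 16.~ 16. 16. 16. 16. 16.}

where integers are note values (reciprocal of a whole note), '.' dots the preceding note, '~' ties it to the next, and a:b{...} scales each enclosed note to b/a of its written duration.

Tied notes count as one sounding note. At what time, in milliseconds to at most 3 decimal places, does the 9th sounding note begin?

1. 0.0ms @ 0 + 937.5ms (1)
2. 937.5ms @ 1 + 937.5ms (1)
3. 1875.0ms @ 2 + 937.5ms (1)
4. 2812.5ms @ 3 + 401.786ms (3/7)
5. 3214.286ms @ 24/7 + 803.571ms (6/7)
6. 4017.857ms @ 30/7 + 401.786ms (3/7)
7. 4419.643ms @ 33/7 + 401.786ms (3/7)
8. 4821.429ms @ 36/7 + 401.786ms (3/7)
9. 5223.214ms @ 39/7 + 401.786ms (3/7)

note 9 onset = 39/7b = 5223.214ms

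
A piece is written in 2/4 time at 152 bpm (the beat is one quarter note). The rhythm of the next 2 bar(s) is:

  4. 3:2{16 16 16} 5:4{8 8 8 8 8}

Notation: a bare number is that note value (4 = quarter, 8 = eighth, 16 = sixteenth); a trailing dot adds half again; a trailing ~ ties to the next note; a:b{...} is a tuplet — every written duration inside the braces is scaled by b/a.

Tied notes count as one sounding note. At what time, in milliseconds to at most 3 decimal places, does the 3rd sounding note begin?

1. 0.0ms @ 0 + 592.105ms (3/2)
2. 592.105ms @ 3/2 + 65.789ms (1/6)
3. 657.895ms @ 5/3 + 65.789ms (1/6)
4. 723.684ms @ 11/6 + 65.789ms (1/6)
5. 789.474ms @ 2 + 157.895ms (2/5)
6. 947.368ms @ 12/5 + 157.895ms (2/5)
7. 1105.263ms @ 14/5 + 157.895ms (2/5)
8. 1263.158ms @ 16/5 + 157.895ms (2/5)
9. 1421.053ms @ 18/5 + 157.895ms (2/5)

note 3 onset = 5/3b = 657.895ms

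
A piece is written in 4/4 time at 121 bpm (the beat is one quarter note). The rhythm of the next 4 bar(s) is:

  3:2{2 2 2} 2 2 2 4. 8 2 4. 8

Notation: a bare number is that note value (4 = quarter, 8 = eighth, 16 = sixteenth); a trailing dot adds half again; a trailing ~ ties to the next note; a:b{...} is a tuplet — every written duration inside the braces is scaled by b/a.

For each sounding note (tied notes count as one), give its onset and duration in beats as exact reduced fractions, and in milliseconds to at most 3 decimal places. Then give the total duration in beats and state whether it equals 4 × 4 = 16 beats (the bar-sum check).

1) 0.0ms=0b +661.157ms=4/3b
2) 661.157ms=4/3b +661.157ms=4/3b
3) 1322.314ms=8/3b +661.157ms=4/3b
4) 1983.471ms=4b +991.736ms=2b
5) 2975.207ms=6b +991.736ms=2b
6) 3966.942ms=8b +991.736ms=2b
7) 4958.678ms=10b +743.802ms=3/2b
8) 5702.479ms=23/2b +247.934ms=1/2b
9) 5950.413ms=12b +991.736ms=2b
10) 6942.149ms=14b +743.802ms=3/2b
11) 7685.95ms=31/2b +247.934ms=1/2b
Σ=16b of 16 (121bpm 4/4) — PASS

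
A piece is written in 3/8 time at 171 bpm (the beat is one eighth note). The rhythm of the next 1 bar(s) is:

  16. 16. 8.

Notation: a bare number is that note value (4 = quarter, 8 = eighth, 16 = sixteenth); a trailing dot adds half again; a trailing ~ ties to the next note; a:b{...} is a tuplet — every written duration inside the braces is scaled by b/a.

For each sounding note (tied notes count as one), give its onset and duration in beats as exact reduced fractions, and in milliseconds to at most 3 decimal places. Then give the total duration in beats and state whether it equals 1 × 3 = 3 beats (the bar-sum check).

1) 0.0ms=0b +263.158ms=3/4b
2) 263.158ms=3/4b +263.158ms=3/4b
3) 526.316ms=3/2b +526.316ms=3/2b
Σ=3b of 3 (171bpm 3/8) — PASS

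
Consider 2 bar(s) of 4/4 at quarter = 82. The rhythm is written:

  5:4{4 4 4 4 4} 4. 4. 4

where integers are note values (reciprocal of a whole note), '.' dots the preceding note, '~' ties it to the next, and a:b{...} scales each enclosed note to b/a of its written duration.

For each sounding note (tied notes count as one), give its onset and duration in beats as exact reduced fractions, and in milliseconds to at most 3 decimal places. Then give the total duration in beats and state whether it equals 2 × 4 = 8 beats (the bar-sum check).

1) 0.0ms=0b +585.366ms=4/5b
2) 585.366ms=4/5b +585.366ms=4/5b
3) 1170.732ms=8/5b +585.366ms=4/5b
4) 1756.098ms=12/5b +585.366ms=4/5b
5) 2341.463ms=16/5b +585.366ms=4/5b
6) 2926.829ms=4b +1097.561ms=3/2b
7) 4024.39ms=11/2b +1097.561ms=3/2b
8) 5121.951ms=7b +731.707ms=1b
Σ=8b of 8 (82bpm 4/4) — PASS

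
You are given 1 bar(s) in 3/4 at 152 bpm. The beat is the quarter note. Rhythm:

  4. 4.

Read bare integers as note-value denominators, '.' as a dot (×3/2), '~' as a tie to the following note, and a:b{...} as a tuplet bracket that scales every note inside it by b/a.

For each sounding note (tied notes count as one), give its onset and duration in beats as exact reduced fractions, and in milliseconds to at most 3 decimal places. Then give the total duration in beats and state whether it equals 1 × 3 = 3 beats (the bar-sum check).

1) 0.0ms=0b +592.105ms=3/2b
2) 592.105ms=3/2b +592.105ms=3/2b
Σ=3b of 3 (152bpm 3/4) — PASS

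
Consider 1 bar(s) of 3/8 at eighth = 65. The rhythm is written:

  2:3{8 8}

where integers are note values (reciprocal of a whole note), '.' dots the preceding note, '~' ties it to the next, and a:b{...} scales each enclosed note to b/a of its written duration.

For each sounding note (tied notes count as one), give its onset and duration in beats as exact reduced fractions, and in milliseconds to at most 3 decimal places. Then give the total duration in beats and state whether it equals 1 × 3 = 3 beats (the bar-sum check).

1) 0.0ms=0b +1384.615ms=3/2b
2) 1384.615ms=3/2b +1384.615ms=3/2b
Σ=3b of 3 (65bpm 3/8) — PASS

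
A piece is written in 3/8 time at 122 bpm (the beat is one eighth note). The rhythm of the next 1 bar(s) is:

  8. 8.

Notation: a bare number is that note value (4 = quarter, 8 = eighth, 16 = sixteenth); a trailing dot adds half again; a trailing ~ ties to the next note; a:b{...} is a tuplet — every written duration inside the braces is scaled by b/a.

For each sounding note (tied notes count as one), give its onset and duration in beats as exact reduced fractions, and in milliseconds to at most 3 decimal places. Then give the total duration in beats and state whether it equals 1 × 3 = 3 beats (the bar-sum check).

1) 0.0ms=0b +737.705ms=3/2b
2) 737.705ms=3/2b +737.705ms=3/2b
Σ=3b of 3 (122bpm 3/8) — PASS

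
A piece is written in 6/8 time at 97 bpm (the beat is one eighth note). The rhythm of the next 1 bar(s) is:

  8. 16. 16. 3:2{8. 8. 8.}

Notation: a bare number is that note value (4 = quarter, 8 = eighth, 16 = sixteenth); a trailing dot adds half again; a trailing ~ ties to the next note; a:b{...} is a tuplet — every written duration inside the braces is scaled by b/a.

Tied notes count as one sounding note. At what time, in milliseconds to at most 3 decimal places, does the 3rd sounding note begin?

1. 0.0ms @ 0 + 927.835ms (3/2)
2. 927.835ms @ 3/2 + 463.918ms (3/4)
3. 1391.753ms @ 9/4 + 463.918ms (3/4)
4. 1855.67ms @ 3 + 618.557ms (1)
5. 2474.227ms @ 4 + 618.557ms (1)
6. 3092.784ms @ 5 + 618.557ms (1)

note 3 onset = 9/4b = 1391.753ms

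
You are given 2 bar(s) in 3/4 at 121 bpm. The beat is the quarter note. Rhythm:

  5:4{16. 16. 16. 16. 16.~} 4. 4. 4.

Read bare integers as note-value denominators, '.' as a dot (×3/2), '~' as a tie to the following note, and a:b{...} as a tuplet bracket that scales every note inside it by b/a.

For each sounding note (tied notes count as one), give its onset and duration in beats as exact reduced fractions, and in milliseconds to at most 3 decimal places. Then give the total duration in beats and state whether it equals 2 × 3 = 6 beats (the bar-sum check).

1) 0.0ms=0b +148.76ms=3/10b
2) 148.76ms=3/10b +148.76ms=3/10b
3) 297.521ms=3/5b +148.76ms=3/10b
4) 446.281ms=9/10b +148.76ms=3/10b
5) 595.041ms=6/5b +892.562ms=9/5b
6) 1487.603ms=3b +743.802ms=3/2b
7) 2231.405ms=9/2b +743.802ms=3/2b
Σ=6b of 6 (121bpm 3/4) — PASS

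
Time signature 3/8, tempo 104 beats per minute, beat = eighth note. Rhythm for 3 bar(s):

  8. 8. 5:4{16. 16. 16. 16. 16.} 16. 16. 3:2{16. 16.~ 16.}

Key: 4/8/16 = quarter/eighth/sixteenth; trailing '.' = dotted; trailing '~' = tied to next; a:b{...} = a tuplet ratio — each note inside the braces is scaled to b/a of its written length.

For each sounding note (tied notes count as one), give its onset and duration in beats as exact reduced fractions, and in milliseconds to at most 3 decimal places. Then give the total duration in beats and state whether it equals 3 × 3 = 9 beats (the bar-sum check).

1) 0.0ms=0b +865.385ms=3/2b
2) 865.385ms=3/2b +865.385ms=3/2b
3) 1730.769ms=3b +346.154ms=3/5b
4) 2076.923ms=18/5b +346.154ms=3/5b
5) 2423.077ms=21/5b +346.154ms=3/5b
6) 2769.231ms=24/5b +346.154ms=3/5b
7) 3115.385ms=27/5b +346.154ms=3/5b
8) 3461.538ms=6b +432.692ms=3/4b
9) 3894.231ms=27/4b +432.692ms=3/4b
10) 4326.923ms=15/2b +288.462ms=1/2b
11) 4615.385ms=8b +576.923ms=1b
Σ=9b of 9 (104bpm 3/8) — PASS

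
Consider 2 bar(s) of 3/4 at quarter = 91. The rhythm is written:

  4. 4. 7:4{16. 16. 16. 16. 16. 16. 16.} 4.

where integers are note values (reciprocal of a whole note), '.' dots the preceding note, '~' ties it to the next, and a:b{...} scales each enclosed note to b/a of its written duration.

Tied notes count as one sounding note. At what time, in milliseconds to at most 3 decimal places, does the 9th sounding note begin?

note 9 onset = 30/7b = 2825.746ms

1. 0.0ms @ 0 + 989.011ms (3/2)
2. 989.011ms @ 3/2 + 989.011ms (3/2)
3. 1978.022ms @ 3 + 141.287ms (3/14)
4. 2119.309ms @ 45/14 + 141.287ms (3/14)
5. 2260.597ms @ 24/7 + 141.287ms (3/14)
6. 2401.884ms @ 51/14 + 141.287ms (3/14)
7. 2543.171ms @ 27/7 + 141.287ms (3/14)
8. 2684.458ms @ 57/14 + 141.287ms (3/14)
9. 2825.746ms @ 30/7 + 141.287ms (3/14)
10. 2967.033ms @ 9/2 + 989.011ms (3/2)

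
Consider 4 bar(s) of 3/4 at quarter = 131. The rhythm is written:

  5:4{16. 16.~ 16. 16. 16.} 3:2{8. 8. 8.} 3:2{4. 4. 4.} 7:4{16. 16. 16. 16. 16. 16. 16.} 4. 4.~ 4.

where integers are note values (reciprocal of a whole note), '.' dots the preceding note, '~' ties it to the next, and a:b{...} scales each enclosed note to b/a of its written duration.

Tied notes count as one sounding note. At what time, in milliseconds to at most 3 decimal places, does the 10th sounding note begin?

note 10 onset = 5b = 2290.076ms

1. 0.0ms @ 0 + 137.405ms (3/10)
2. 137.405ms @ 3/10 + 274.809ms (3/5)
3. 412.214ms @ 9/10 + 137.405ms (3/10)
4. 549.618ms @ 6/5 + 137.405ms (3/10)
5. 687.023ms @ 3/2 + 229.008ms (1/2)
6. 916.031ms @ 2 + 229.008ms (1/2)
7. 1145.038ms @ 5/2 + 229.008ms (1/2)
8. 1374.046ms @ 3 + 458.015ms (1)
9. 1832.061ms @ 4 + 458.015ms (1)
10. 2290.076ms @ 5 + 458.015ms (1)
11. 2748.092ms @ 6 + 98.146ms (3/14)
12. 2846.238ms @ 87/14 + 98.146ms (3/14)
13. 2944.384ms @ 45/7 + 98.146ms (3/14)
14. 3042.53ms @ 93/14 + 98.146ms (3/14)
15. 3140.676ms @ 48/7 + 98.146ms (3/14)
16. 3238.822ms @ 99/14 + 98.146ms (3/14)
17. 3336.968ms @ 51/7 + 98.146ms (3/14)
18. 3435.115ms @ 15/2 + 687.023ms (3/2)
19. 4122.137ms @ 9 + 1374.046ms (3)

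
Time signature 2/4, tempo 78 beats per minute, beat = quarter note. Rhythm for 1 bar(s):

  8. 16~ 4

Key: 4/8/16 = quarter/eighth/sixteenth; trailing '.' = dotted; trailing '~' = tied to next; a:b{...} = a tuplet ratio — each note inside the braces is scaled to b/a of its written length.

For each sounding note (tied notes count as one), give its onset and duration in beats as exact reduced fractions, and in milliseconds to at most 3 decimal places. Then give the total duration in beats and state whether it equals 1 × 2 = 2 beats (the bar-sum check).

1) 0.0ms=0b +576.923ms=3/4b
2) 576.923ms=3/4b +961.538ms=5/4b
Σ=2b of 2 (78bpm 2/4) — PASS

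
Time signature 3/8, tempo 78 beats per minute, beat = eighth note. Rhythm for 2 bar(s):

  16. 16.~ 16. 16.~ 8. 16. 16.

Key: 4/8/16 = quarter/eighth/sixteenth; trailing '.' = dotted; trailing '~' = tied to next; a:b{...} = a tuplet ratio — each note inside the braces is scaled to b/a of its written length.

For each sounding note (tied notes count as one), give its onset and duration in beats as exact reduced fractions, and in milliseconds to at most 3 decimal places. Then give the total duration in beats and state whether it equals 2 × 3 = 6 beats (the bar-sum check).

1) 0.0ms=0b +576.923ms=3/4b
2) 576.923ms=3/4b +1153.846ms=3/2b
3) 1730.769ms=9/4b +1730.769ms=9/4b
4) 3461.538ms=9/2b +576.923ms=3/4b
5) 4038.462ms=21/4b +576.923ms=3/4b
Σ=6b of 6 (78bpm 3/8) — PASS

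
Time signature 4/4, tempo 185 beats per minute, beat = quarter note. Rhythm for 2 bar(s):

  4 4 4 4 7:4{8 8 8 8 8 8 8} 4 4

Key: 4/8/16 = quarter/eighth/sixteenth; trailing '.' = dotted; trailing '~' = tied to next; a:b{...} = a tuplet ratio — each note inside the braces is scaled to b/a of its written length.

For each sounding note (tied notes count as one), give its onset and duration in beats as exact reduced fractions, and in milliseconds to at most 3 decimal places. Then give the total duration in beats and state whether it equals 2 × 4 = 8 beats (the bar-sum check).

1) 0.0ms=0b +324.324ms=1b
2) 324.324ms=1b +324.324ms=1b
3) 648.649ms=2b +324.324ms=1b
4) 972.973ms=3b +324.324ms=1b
5) 1297.297ms=4b +92.664ms=2/7b
6) 1389.961ms=30/7b +92.664ms=2/7b
7) 1482.625ms=32/7b +92.664ms=2/7b
8) 1575.29ms=34/7b +92.664ms=2/7b
9) 1667.954ms=36/7b +92.664ms=2/7b
10) 1760.618ms=38/7b +92.664ms=2/7b
11) 1853.282ms=40/7b +92.664ms=2/7b
12) 1945.946ms=6b +324.324ms=1b
13) 2270.27ms=7b +324.324ms=1b
Σ=8b of 8 (185bpm 4/4) — PASS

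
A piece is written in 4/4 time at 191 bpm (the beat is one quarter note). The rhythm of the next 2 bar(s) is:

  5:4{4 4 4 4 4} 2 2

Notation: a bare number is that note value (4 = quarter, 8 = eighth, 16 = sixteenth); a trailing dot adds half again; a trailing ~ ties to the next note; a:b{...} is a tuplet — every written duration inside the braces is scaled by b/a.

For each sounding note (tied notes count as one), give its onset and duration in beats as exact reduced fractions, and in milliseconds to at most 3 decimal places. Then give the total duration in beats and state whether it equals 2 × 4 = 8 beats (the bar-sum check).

1) 0.0ms=0b +251.309ms=4/5b
2) 251.309ms=4/5b +251.309ms=4/5b
3) 502.618ms=8/5b +251.309ms=4/5b
4) 753.927ms=12/5b +251.309ms=4/5b
5) 1005.236ms=16/5b +251.309ms=4/5b
6) 1256.545ms=4b +628.272ms=2b
7) 1884.817ms=6b +628.272ms=2b
Σ=8b of 8 (191bpm 4/4) — PASS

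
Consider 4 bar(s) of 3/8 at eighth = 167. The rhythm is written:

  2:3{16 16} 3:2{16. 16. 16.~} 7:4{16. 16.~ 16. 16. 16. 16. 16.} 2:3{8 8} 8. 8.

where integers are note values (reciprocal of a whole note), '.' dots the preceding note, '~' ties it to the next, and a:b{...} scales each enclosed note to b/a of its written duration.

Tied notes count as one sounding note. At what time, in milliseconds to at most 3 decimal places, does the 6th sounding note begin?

note 6 onset = 24/7b = 1231.822ms

1. 0.0ms @ 0 + 269.461ms (3/4)
2. 269.461ms @ 3/4 + 269.461ms (3/4)
3. 538.922ms @ 3/2 + 179.641ms (1/2)
4. 718.563ms @ 2 + 179.641ms (1/2)
5. 898.204ms @ 5/2 + 333.618ms (13/14)
6. 1231.822ms @ 24/7 + 307.956ms (6/7)
7. 1539.778ms @ 30/7 + 153.978ms (3/7)
8. 1693.755ms @ 33/7 + 153.978ms (3/7)
9. 1847.733ms @ 36/7 + 153.978ms (3/7)
10. 2001.711ms @ 39/7 + 153.978ms (3/7)
11. 2155.689ms @ 6 + 538.922ms (3/2)
12. 2694.611ms @ 15/2 + 538.922ms (3/2)
13. 3233.533ms @ 9 + 538.922ms (3/2)
14. 3772.455ms @ 21/2 + 538.922ms (3/2)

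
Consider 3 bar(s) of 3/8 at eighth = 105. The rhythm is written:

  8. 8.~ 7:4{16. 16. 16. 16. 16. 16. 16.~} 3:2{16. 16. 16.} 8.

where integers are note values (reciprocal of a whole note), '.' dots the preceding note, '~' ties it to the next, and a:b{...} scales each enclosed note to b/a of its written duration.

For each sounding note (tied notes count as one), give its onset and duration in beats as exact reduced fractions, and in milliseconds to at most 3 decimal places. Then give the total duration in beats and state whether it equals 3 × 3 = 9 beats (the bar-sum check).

1) 0.0ms=0b +857.143ms=3/2b
2) 857.143ms=3/2b +1102.041ms=27/14b
3) 1959.184ms=24/7b +244.898ms=3/7b
4) 2204.082ms=27/7b +244.898ms=3/7b
5) 2448.98ms=30/7b +244.898ms=3/7b
6) 2693.878ms=33/7b +244.898ms=3/7b
7) 2938.776ms=36/7b +244.898ms=3/7b
8) 3183.673ms=39/7b +530.612ms=13/14b
9) 3714.286ms=13/2b +285.714ms=1/2b
10) 4000.0ms=7b +285.714ms=1/2b
11) 4285.714ms=15/2b +857.143ms=3/2b
Σ=9b of 9 (105bpm 3/8) — PASS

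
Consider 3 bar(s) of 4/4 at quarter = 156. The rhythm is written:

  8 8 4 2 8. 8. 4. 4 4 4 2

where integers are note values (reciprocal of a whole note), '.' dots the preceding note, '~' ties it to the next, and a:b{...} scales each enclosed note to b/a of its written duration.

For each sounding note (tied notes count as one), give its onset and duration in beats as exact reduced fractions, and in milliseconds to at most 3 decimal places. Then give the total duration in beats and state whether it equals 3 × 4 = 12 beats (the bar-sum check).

1) 0.0ms=0b +192.308ms=1/2b
2) 192.308ms=1/2b +192.308ms=1/2b
3) 384.615ms=1b +384.615ms=1b
4) 769.231ms=2b +769.231ms=2b
5) 1538.462ms=4b +288.462ms=3/4b
6) 1826.923ms=19/4b +288.462ms=3/4b
7) 2115.385ms=11/2b +576.923ms=3/2b
8) 2692.308ms=7b +384.615ms=1b
9) 3076.923ms=8b +384.615ms=1b
10) 3461.538ms=9b +384.615ms=1b
11) 3846.154ms=10b +769.231ms=2b
Σ=12b of 12 (156bpm 4/4) — PASS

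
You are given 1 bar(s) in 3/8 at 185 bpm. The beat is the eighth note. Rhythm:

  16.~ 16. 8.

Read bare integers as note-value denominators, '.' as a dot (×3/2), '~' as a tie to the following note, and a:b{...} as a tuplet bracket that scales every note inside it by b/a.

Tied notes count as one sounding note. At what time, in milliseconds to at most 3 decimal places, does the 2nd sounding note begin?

note 2 onset = 3/2b = 486.486ms

1. 0.0ms @ 0 + 486.486ms (3/2)
2. 486.486ms @ 3/2 + 486.486ms (3/2)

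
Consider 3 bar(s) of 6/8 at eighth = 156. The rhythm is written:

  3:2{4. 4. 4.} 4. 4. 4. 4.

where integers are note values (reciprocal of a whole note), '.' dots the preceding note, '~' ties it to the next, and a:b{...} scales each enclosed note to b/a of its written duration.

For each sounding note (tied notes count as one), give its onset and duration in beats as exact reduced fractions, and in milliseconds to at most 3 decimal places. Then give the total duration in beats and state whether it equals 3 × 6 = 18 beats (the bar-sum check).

1) 0.0ms=0b +769.231ms=2b
2) 769.231ms=2b +769.231ms=2b
3) 1538.462ms=4b +769.231ms=2b
4) 2307.692ms=6b +1153.846ms=3b
5) 3461.538ms=9b +1153.846ms=3b
6) 4615.385ms=12b +1153.846ms=3b
7) 5769.231ms=15b +1153.846ms=3b
Σ=18b of 18 (156bpm 6/8) — PASS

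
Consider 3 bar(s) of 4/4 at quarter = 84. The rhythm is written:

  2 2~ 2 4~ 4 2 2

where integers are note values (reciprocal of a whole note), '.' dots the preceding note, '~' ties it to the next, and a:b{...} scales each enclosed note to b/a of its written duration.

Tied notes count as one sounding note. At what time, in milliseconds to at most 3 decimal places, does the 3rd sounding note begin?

note 3 onset = 6b = 4285.714ms

1. 0.0ms @ 0 + 1428.571ms (2)
2. 1428.571ms @ 2 + 2857.143ms (4)
3. 4285.714ms @ 6 + 1428.571ms (2)
4. 5714.286ms @ 8 + 1428.571ms (2)
5. 7142.857ms @ 10 + 1428.571ms (2)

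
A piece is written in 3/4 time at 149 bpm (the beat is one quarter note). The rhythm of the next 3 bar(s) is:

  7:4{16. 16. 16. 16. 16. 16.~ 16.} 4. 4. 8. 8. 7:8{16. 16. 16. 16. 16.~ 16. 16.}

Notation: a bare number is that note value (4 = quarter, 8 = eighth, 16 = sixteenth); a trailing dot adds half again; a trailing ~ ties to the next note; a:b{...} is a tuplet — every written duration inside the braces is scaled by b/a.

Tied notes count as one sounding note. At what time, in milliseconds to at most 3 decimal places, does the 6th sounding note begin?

1. 0.0ms @ 0 + 86.29ms (3/14)
2. 86.29ms @ 3/14 + 86.29ms (3/14)
3. 172.579ms @ 3/7 + 86.29ms (3/14)
4. 258.869ms @ 9/14 + 86.29ms (3/14)
5. 345.158ms @ 6/7 + 86.29ms (3/14)
6. 431.448ms @ 15/14 + 172.579ms (3/7)
7. 604.027ms @ 3/2 + 604.027ms (3/2)
8. 1208.054ms @ 3 + 604.027ms (3/2)
9. 1812.081ms @ 9/2 + 302.013ms (3/4)
10. 2114.094ms @ 21/4 + 302.013ms (3/4)
11. 2416.107ms @ 6 + 172.579ms (3/7)
12. 2588.686ms @ 45/7 + 172.579ms (3/7)
13. 2761.266ms @ 48/7 + 172.579ms (3/7)
14. 2933.845ms @ 51/7 + 172.579ms (3/7)
15. 3106.424ms @ 54/7 + 345.158ms (6/7)
16. 3451.582ms @ 60/7 + 172.579ms (3/7)

note 6 onset = 15/14b = 431.448ms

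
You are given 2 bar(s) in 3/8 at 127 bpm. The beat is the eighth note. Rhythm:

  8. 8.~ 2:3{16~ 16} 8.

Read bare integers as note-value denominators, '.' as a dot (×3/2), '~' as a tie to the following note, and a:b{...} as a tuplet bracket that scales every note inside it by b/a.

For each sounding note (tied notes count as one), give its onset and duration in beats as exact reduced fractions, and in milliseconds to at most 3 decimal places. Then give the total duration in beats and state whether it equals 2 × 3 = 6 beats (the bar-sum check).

1) 0.0ms=0b +708.661ms=3/2b
2) 708.661ms=3/2b +1417.323ms=3b
3) 2125.984ms=9/2b +708.661ms=3/2b
Σ=6b of 6 (127bpm 3/8) — PASS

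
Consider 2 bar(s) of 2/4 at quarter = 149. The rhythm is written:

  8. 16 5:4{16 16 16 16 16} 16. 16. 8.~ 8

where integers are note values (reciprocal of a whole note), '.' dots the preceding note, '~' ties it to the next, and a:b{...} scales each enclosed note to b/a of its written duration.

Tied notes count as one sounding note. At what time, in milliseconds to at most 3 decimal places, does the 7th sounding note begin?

1. 0.0ms @ 0 + 302.013ms (3/4)
2. 302.013ms @ 3/4 + 100.671ms (1/4)
3. 402.685ms @ 1 + 80.537ms (1/5)
4. 483.221ms @ 6/5 + 80.537ms (1/5)
5. 563.758ms @ 7/5 + 80.537ms (1/5)
6. 644.295ms @ 8/5 + 80.537ms (1/5)
7. 724.832ms @ 9/5 + 80.537ms (1/5)
8. 805.369ms @ 2 + 151.007ms (3/8)
9. 956.376ms @ 19/8 + 151.007ms (3/8)
10. 1107.383ms @ 11/4 + 503.356ms (5/4)

note 7 onset = 9/5b = 724.832ms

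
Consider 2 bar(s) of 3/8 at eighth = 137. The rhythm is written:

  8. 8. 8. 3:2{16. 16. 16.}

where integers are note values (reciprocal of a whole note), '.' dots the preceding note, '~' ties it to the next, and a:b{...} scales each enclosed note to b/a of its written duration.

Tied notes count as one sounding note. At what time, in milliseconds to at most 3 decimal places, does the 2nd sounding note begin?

1. 0.0ms @ 0 + 656.934ms (3/2)
2. 656.934ms @ 3/2 + 656.934ms (3/2)
3. 1313.869ms @ 3 + 656.934ms (3/2)
4. 1970.803ms @ 9/2 + 218.978ms (1/2)
5. 2189.781ms @ 5 + 218.978ms (1/2)
6. 2408.759ms @ 11/2 + 218.978ms (1/2)

note 2 onset = 3/2b = 656.934ms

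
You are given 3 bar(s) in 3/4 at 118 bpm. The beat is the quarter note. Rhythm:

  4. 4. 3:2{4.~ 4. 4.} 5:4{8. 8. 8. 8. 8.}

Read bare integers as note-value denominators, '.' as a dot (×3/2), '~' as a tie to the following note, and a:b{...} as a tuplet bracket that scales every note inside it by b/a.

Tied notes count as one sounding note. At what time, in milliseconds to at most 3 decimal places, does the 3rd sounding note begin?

note 3 onset = 3b = 1525.424ms

1. 0.0ms @ 0 + 762.712ms (3/2)
2. 762.712ms @ 3/2 + 762.712ms (3/2)
3. 1525.424ms @ 3 + 1016.949ms (2)
4. 2542.373ms @ 5 + 508.475ms (1)
5. 3050.847ms @ 6 + 305.085ms (3/5)
6. 3355.932ms @ 33/5 + 305.085ms (3/5)
7. 3661.017ms @ 36/5 + 305.085ms (3/5)
8. 3966.102ms @ 39/5 + 305.085ms (3/5)
9. 4271.186ms @ 42/5 + 305.085ms (3/5)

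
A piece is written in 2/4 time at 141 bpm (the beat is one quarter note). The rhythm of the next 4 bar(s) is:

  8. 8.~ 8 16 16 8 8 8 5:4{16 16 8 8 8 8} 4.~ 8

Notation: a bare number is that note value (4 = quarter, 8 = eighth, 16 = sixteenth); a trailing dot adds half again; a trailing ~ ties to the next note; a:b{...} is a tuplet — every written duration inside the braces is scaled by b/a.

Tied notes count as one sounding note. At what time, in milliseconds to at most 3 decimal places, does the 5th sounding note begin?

note 5 onset = 5/2b = 1063.83ms

1. 0.0ms @ 0 + 319.149ms (3/4)
2. 319.149ms @ 3/4 + 531.915ms (5/4)
3. 851.064ms @ 2 + 106.383ms (1/4)
4. 957.447ms @ 9/4 + 106.383ms (1/4)
5. 1063.83ms @ 5/2 + 212.766ms (1/2)
6. 1276.596ms @ 3 + 212.766ms (1/2)
7. 1489.362ms @ 7/2 + 212.766ms (1/2)
8. 1702.128ms @ 4 + 85.106ms (1/5)
9. 1787.234ms @ 21/5 + 85.106ms (1/5)
10. 1872.34ms @ 22/5 + 170.213ms (2/5)
11. 2042.553ms @ 24/5 + 170.213ms (2/5)
12. 2212.766ms @ 26/5 + 170.213ms (2/5)
13. 2382.979ms @ 28/5 + 170.213ms (2/5)
14. 2553.191ms @ 6 + 851.064ms (2)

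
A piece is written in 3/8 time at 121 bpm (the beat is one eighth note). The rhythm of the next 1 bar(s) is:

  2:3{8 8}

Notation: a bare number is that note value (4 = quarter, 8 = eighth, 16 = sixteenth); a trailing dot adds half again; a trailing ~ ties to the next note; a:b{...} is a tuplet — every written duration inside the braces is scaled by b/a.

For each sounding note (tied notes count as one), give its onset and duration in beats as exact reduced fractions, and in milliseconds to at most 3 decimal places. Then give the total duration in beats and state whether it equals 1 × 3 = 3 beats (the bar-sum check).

1) 0.0ms=0b +743.802ms=3/2b
2) 743.802ms=3/2b +743.802ms=3/2b
Σ=3b of 3 (121bpm 3/8) — PASS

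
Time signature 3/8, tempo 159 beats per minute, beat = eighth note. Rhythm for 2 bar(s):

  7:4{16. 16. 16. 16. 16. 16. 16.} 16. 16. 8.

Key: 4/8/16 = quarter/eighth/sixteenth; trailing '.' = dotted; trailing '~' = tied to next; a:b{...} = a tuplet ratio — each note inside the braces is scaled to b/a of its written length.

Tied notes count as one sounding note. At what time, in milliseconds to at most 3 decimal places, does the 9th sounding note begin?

note 9 onset = 15/4b = 1415.094ms

1. 0.0ms @ 0 + 161.725ms (3/7)
2. 161.725ms @ 3/7 + 161.725ms (3/7)
3. 323.45ms @ 6/7 + 161.725ms (3/7)
4. 485.175ms @ 9/7 + 161.725ms (3/7)
5. 646.9ms @ 12/7 + 161.725ms (3/7)
6. 808.625ms @ 15/7 + 161.725ms (3/7)
7. 970.35ms @ 18/7 + 161.725ms (3/7)
8. 1132.075ms @ 3 + 283.019ms (3/4)
9. 1415.094ms @ 15/4 + 283.019ms (3/4)
10. 1698.113ms @ 9/2 + 566.038ms (3/2)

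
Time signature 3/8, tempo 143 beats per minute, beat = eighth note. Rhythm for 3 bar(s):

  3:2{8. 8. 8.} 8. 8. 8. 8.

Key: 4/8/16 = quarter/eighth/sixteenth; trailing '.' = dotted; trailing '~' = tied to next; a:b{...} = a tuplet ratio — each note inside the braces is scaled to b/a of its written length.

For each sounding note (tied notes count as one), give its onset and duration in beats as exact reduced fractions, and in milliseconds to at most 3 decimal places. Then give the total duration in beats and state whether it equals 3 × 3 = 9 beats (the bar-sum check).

1) 0.0ms=0b +419.58ms=1b
2) 419.58ms=1b +419.58ms=1b
3) 839.161ms=2b +419.58ms=1b
4) 1258.741ms=3b +629.371ms=3/2b
5) 1888.112ms=9/2b +629.371ms=3/2b
6) 2517.483ms=6b +629.371ms=3/2b
7) 3146.853ms=15/2b +629.371ms=3/2b
Σ=9b of 9 (143bpm 3/8) — PASS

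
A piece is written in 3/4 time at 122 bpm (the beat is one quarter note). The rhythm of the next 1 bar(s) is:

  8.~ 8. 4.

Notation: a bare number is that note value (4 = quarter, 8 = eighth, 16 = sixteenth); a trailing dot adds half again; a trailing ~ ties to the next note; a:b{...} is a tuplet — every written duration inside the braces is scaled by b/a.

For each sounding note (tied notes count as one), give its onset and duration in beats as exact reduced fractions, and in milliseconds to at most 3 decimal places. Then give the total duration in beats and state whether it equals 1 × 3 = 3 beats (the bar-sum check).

1) 0.0ms=0b +737.705ms=3/2b
2) 737.705ms=3/2b +737.705ms=3/2b
Σ=3b of 3 (122bpm 3/4) — PASS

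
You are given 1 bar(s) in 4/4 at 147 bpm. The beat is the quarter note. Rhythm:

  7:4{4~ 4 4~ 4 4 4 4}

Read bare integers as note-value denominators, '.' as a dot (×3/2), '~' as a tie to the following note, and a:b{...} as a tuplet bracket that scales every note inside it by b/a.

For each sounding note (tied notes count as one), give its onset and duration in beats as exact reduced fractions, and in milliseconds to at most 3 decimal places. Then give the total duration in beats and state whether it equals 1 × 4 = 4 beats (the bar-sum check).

1) 0.0ms=0b +466.472ms=8/7b
2) 466.472ms=8/7b +466.472ms=8/7b
3) 932.945ms=16/7b +233.236ms=4/7b
4) 1166.181ms=20/7b +233.236ms=4/7b
5) 1399.417ms=24/7b +233.236ms=4/7b
Σ=4b of 4 (147bpm 4/4) — PASS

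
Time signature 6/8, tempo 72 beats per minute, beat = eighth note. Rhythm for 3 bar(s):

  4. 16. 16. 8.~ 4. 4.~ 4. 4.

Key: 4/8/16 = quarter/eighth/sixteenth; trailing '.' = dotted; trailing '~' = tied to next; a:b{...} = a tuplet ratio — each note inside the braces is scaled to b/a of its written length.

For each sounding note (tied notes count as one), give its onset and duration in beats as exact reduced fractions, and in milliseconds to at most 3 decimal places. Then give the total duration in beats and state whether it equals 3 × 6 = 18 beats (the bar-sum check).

1) 0.0ms=0b +2500.0ms=3b
2) 2500.0ms=3b +625.0ms=3/4b
3) 3125.0ms=15/4b +625.0ms=3/4b
4) 3750.0ms=9/2b +3750.0ms=9/2b
5) 7500.0ms=9b +5000.0ms=6b
6) 12500.0ms=15b +2500.0ms=3b
Σ=18b of 18 (72bpm 6/8) — PASS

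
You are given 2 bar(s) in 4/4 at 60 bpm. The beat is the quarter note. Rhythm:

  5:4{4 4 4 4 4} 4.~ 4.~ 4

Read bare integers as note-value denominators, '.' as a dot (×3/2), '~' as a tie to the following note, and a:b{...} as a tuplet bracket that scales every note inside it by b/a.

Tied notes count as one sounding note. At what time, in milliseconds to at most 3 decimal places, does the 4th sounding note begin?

note 4 onset = 12/5b = 2400.0ms

1. 0.0ms @ 0 + 800.0ms (4/5)
2. 800.0ms @ 4/5 + 800.0ms (4/5)
3. 1600.0ms @ 8/5 + 800.0ms (4/5)
4. 2400.0ms @ 12/5 + 800.0ms (4/5)
5. 3200.0ms @ 16/5 + 800.0ms (4/5)
6. 4000.0ms @ 4 + 4000.0ms (4)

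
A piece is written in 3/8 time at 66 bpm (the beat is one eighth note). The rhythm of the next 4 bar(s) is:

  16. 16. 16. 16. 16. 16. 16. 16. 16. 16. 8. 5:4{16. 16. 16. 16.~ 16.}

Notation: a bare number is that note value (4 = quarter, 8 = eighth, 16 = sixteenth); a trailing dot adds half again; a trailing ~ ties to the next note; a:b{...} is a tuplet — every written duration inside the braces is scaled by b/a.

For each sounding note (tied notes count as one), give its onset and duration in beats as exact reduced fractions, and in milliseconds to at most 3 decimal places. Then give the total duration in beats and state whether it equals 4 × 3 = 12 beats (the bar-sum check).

1) 0.0ms=0b +681.818ms=3/4b
2) 681.818ms=3/4b +681.818ms=3/4b
3) 1363.636ms=3/2b +681.818ms=3/4b
4) 2045.455ms=9/4b +681.818ms=3/4b
5) 2727.273ms=3b +681.818ms=3/4b
6) 3409.091ms=15/4b +681.818ms=3/4b
7) 4090.909ms=9/2b +681.818ms=3/4b
8) 4772.727ms=21/4b +681.818ms=3/4b
9) 5454.545ms=6b +681.818ms=3/4b
10) 6136.364ms=27/4b +681.818ms=3/4b
11) 6818.182ms=15/2b +1363.636ms=3/2b
12) 8181.818ms=9b +545.455ms=3/5b
13) 8727.273ms=48/5b +545.455ms=3/5b
14) 9272.727ms=51/5b +545.455ms=3/5b
15) 9818.182ms=54/5b +1090.909ms=6/5b
Σ=12b of 12 (66bpm 3/8) — PASS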